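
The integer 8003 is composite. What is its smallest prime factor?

8003 is odd.
Digit sum 11, not divisible by 3.
Ends in 3: not divisible by 5.
7: 8003 = 7·1143 + 2
11: 8003 = 11·727 + 6
13: 8003 = 13·615 + 8
17: 8003 = 17·470 + 13
19: 8003 = 19·421 + 4
23: 8003 = 23·347 + 22
29: 8003 = 29·275 + 28
31: 8003 = 31·258 + 5
37: 8003 = 37·216 + 11
41: 8003 = 41·195 + 8
43: 8003 = 43·186 + 5
47: 8003 = 47·170 + 13
53: 8003 = 53·151

53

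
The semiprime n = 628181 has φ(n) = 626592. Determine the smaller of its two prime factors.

φ(n) = (p−1)(q−1) = n − (p+q) + 1, so p + q = 628181 − 626592 + 1 = 1590.
p and q are the roots of t² − 1590t + 628181 = 0.
Discriminant: 1590² − 4·628181 = 2528100 − 2512724 = 15376; √15376 = 124.
q = (1590 − 124)/2 = 733, p = (1590 + 124)/2 = 857.
Check: 733 · 857 = 628181.

733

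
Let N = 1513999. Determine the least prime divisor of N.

1513999 is odd.
Digit sum 37, not divisible by 3.
Ends in 9: not divisible by 5.
7: 1513999 = 7·216285 + 4
11: 1513999 = 11·137636 + 3
13: 1513999 = 13·116461 + 6
17: 1513999 = 17·89058 + 13
19: 1513999 = 19·79684 + 3
23: 1513999 = 23·65826 + 1
29: 1513999 = 29·52206 + 25
31: 1513999 = 31·48838 + 21
37: 1513999 = 37·40918 + 33
41: 1513999 = 41·36926 + 33
43: 1513999 = 43·35209 + 12
47: 1513999 = 47·32212 + 35
53: 1513999 = 53·28566 + 1
59: 1513999 = 59·25661

59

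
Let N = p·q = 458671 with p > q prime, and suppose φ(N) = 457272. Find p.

877

φ(n) = (p−1)(q−1) = n − (p+q) + 1, so p + q = 458671 − 457272 + 1 = 1400.
p and q are the roots of t² − 1400t + 458671 = 0.
Discriminant: 1400² − 4·458671 = 1960000 − 1834684 = 125316; √125316 = 354.
q = (1400 − 354)/2 = 523, p = (1400 + 354)/2 = 877.
Check: 523 · 877 = 458671.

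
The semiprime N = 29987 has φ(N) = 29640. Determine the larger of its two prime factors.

191

φ(n) = (p−1)(q−1) = n − (p+q) + 1, so p + q = 29987 − 29640 + 1 = 348.
p and q are the roots of t² − 348t + 29987 = 0.
Discriminant: 348² − 4·29987 = 121104 − 119948 = 1156; √1156 = 34.
q = (348 − 34)/2 = 157, p = (348 + 34)/2 = 191.
Check: 157 · 191 = 29987.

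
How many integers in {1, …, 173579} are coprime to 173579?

Factor: 173579 = 7 · 137 · 181.
φ(173579) = (7−1) · (137−1) · (181−1) = 6 · 136 · 180 = 146880.

146880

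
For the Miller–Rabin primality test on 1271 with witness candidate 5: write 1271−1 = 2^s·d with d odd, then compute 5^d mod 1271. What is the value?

893

1271 − 1 = 1270 = 2^1 · 635, so d = 635.
5^1 ≡ 5 (mod 1271)
5^2 ≡ 5^2 = 25 ≡ 25 (mod 1271)
5^4 ≡ 25^2 = 625 ≡ 625 (mod 1271)
5^8 ≡ 625^2 = 390625 ≡ 428 (mod 1271)
5^16 ≡ 428^2 = 183184 ≡ 160 (mod 1271)
5^32 ≡ 160^2 = 25600 ≡ 180 (mod 1271)
5^64 ≡ 180^2 = 32400 ≡ 625 (mod 1271)
5^128 ≡ 625^2 = 390625 ≡ 428 (mod 1271)
5^256 ≡ 428^2 = 183184 ≡ 160 (mod 1271)
5^512 ≡ 160^2 = 25600 ≡ 180 (mod 1271)
635 = 512 + 64 + 32 + 16 + 8 + 2 + 1 in binary powers of 2.
So 5^635 ≡ 180 · 625 · 180 · 160 · 428 · 25 · 5 ≡ 893 (mod 1271).
Squaring chain: 893; never reaches −1, so base 5 is a Miller–Rabin witness that 1271 is composite.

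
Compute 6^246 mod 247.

6^1 ≡ 6 (mod 247)
6^2 ≡ 6^2 = 36 ≡ 36 (mod 247)
6^4 ≡ 36^2 = 1296 ≡ 61 (mod 247)
6^8 ≡ 61^2 = 3721 ≡ 16 (mod 247)
6^16 ≡ 16^2 = 256 ≡ 9 (mod 247)
6^32 ≡ 9^2 = 81 ≡ 81 (mod 247)
6^64 ≡ 81^2 = 6561 ≡ 139 (mod 247)
6^128 ≡ 139^2 = 19321 ≡ 55 (mod 247)
246 = 128 + 64 + 32 + 16 + 4 + 2 in binary powers of 2.
So 6^246 ≡ 55 · 139 · 81 · 9 · 61 · 36 ≡ 64 (mod 247).
Since 64 ≠ 1, base 6 is a Fermat witness: 247 is composite.

64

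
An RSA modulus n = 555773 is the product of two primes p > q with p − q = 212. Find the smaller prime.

647

Since p = q + 212, we have 555773 = q(q + 212), so q² + 212q − 555773 = 0.
Discriminant: 212² + 4·555773 = 44944 + 2223092 = 2268036; √2268036 = 1506.
q = (−212 + 1506)/2 = 647, and p = q + 212 = 859.
Check: 647 · 859 = 555773.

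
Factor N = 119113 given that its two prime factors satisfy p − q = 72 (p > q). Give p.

383

Since p = q + 72, we have 119113 = q(q + 72), so q² + 72q − 119113 = 0.
Discriminant: 72² + 4·119113 = 5184 + 476452 = 481636; √481636 = 694.
q = (−72 + 694)/2 = 311, and p = q + 72 = 383.
Check: 311 · 383 = 119113.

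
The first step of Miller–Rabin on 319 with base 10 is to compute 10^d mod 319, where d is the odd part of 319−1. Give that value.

319 − 1 = 318 = 2^1 · 159, so d = 159.
10^1 ≡ 10 (mod 319)
10^2 ≡ 10^2 = 100 ≡ 100 (mod 319)
10^4 ≡ 100^2 = 10000 ≡ 111 (mod 319)
10^8 ≡ 111^2 = 12321 ≡ 199 (mod 319)
10^16 ≡ 199^2 = 39601 ≡ 45 (mod 319)
10^32 ≡ 45^2 = 2025 ≡ 111 (mod 319)
10^64 ≡ 111^2 = 12321 ≡ 199 (mod 319)
10^128 ≡ 199^2 = 39601 ≡ 45 (mod 319)
159 = 128 + 16 + 8 + 4 + 2 + 1 in binary powers of 2.
So 10^159 ≡ 45 · 45 · 199 · 111 · 100 · 10 ≡ 21 (mod 319).
Squaring chain: 21; never reaches −1, so base 10 is a Miller–Rabin witness that 319 is composite.

21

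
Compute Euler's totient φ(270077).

255024

Factor: 270077 = 29 · 67 · 139.
φ(270077) = (29−1) · (67−1) · (139−1) = 28 · 66 · 138 = 255024.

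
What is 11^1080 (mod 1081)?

581

11^1 ≡ 11 (mod 1081)
11^2 ≡ 11^2 = 121 ≡ 121 (mod 1081)
11^4 ≡ 121^2 = 14641 ≡ 588 (mod 1081)
11^8 ≡ 588^2 = 345744 ≡ 905 (mod 1081)
11^16 ≡ 905^2 = 819025 ≡ 708 (mod 1081)
11^32 ≡ 708^2 = 501264 ≡ 761 (mod 1081)
11^64 ≡ 761^2 = 579121 ≡ 786 (mod 1081)
11^128 ≡ 786^2 = 617796 ≡ 545 (mod 1081)
11^256 ≡ 545^2 = 297025 ≡ 831 (mod 1081)
11^512 ≡ 831^2 = 690561 ≡ 883 (mod 1081)
11^1024 ≡ 883^2 = 779689 ≡ 288 (mod 1081)
1080 = 1024 + 32 + 16 + 8 in binary powers of 2.
So 11^1080 ≡ 288 · 761 · 708 · 905 ≡ 581 (mod 1081).
Since 581 ≠ 1, base 11 is a Fermat witness: 1081 is composite.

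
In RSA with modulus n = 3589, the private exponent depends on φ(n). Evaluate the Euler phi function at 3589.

3456

Factor: 3589 = 37 · 97.
φ(3589) = (37−1) · (97−1) = 36 · 96 = 3456.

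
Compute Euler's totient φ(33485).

25920

Factor: 33485 = 5 · 37 · 181.
φ(33485) = (5−1) · (37−1) · (181−1) = 4 · 36 · 180 = 25920.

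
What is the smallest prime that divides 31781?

61

31781 is odd.
Digit sum 20, not divisible by 3.
Ends in 1: not divisible by 5.
7: 31781 = 7·4540 + 1
11: 31781 = 11·2889 + 2
13: 31781 = 13·2444 + 9
17: 31781 = 17·1869 + 8
19: 31781 = 19·1672 + 13
23: 31781 = 23·1381 + 18
29: 31781 = 29·1095 + 26
31: 31781 = 31·1025 + 6
37: 31781 = 37·858 + 35
41: 31781 = 41·775 + 6
43: 31781 = 43·739 + 4
47: 31781 = 47·676 + 9
53: 31781 = 53·599 + 34
59: 31781 = 59·538 + 39
61: 31781 = 61·521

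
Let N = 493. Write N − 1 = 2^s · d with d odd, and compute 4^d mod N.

353

493 − 1 = 492 = 2^2 · 123, so d = 123.
4^1 ≡ 4 (mod 493)
4^2 ≡ 4^2 = 16 ≡ 16 (mod 493)
4^4 ≡ 16^2 = 256 ≡ 256 (mod 493)
4^8 ≡ 256^2 = 65536 ≡ 460 (mod 493)
4^16 ≡ 460^2 = 211600 ≡ 103 (mod 493)
4^32 ≡ 103^2 = 10609 ≡ 256 (mod 493)
4^64 ≡ 256^2 = 65536 ≡ 460 (mod 493)
123 = 64 + 32 + 16 + 8 + 2 + 1 in binary powers of 2.
So 4^123 ≡ 460 · 256 · 103 · 460 · 16 · 4 ≡ 353 (mod 493).
Squaring chain: 353 → 373; never reaches −1, so base 4 is a Miller–Rabin witness that 493 is composite.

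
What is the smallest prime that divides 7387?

7387 is odd.
Digit sum 25, not divisible by 3.
Ends in 7: not divisible by 5.
7: 7387 = 7·1055 + 2
11: 7387 = 11·671 + 6
13: 7387 = 13·568 + 3
17: 7387 = 17·434 + 9
19: 7387 = 19·388 + 15
23: 7387 = 23·321 + 4
29: 7387 = 29·254 + 21
31: 7387 = 31·238 + 9
37: 7387 = 37·199 + 24
41: 7387 = 41·180 + 7
43: 7387 = 43·171 + 34
47: 7387 = 47·157 + 8
53: 7387 = 53·139 + 20
59: 7387 = 59·125 + 12
61: 7387 = 61·121 + 6
67: 7387 = 67·110 + 17
71: 7387 = 71·104 + 3
73: 7387 = 73·101 + 14
79: 7387 = 79·93 + 40
83: 7387 = 83·89

83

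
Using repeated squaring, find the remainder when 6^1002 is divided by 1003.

134

6^1 ≡ 6 (mod 1003)
6^2 ≡ 6^2 = 36 ≡ 36 (mod 1003)
6^4 ≡ 36^2 = 1296 ≡ 293 (mod 1003)
6^8 ≡ 293^2 = 85849 ≡ 594 (mod 1003)
6^16 ≡ 594^2 = 352836 ≡ 783 (mod 1003)
6^32 ≡ 783^2 = 613089 ≡ 256 (mod 1003)
6^64 ≡ 256^2 = 65536 ≡ 341 (mod 1003)
6^128 ≡ 341^2 = 116281 ≡ 936 (mod 1003)
6^256 ≡ 936^2 = 876096 ≡ 477 (mod 1003)
6^512 ≡ 477^2 = 227529 ≡ 851 (mod 1003)
1002 = 512 + 256 + 128 + 64 + 32 + 8 + 2 in binary powers of 2.
So 6^1002 ≡ 851 · 477 · 936 · 341 · 256 · 594 · 36 ≡ 134 (mod 1003).
Since 134 ≠ 1, base 6 is a Fermat witness: 1003 is composite.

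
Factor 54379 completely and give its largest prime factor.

54379 = 13 · 4183
4183 = 47 · 89
89 is prime.
So 54379 = 13 · 47 · 89; the largest prime factor is 89.

89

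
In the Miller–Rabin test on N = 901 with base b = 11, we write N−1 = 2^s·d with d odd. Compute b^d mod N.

901 − 1 = 900 = 2^2 · 225, so d = 225.
11^1 ≡ 11 (mod 901)
11^2 ≡ 11^2 = 121 ≡ 121 (mod 901)
11^4 ≡ 121^2 = 14641 ≡ 225 (mod 901)
11^8 ≡ 225^2 = 50625 ≡ 169 (mod 901)
11^16 ≡ 169^2 = 28561 ≡ 630 (mod 901)
11^32 ≡ 630^2 = 396900 ≡ 460 (mod 901)
11^64 ≡ 460^2 = 211600 ≡ 766 (mod 901)
11^128 ≡ 766^2 = 586756 ≡ 205 (mod 901)
225 = 128 + 64 + 32 + 1 in binary powers of 2.
So 11^225 ≡ 205 · 766 · 460 · 11 ≡ 623 (mod 901).
Squaring chain: 623 → 699; never reaches −1, so base 11 is a Miller–Rabin witness that 901 is composite.

623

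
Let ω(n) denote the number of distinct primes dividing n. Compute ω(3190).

4

3190 = 2 · 1595
1595 = 5 · 319
319 = 11 · 29
3190 = 2 · 5 · 11 · 29, which has 4 distinct prime factors.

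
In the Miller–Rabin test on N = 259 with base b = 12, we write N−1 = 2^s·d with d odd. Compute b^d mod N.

174

259 − 1 = 258 = 2^1 · 129, so d = 129.
12^1 ≡ 12 (mod 259)
12^2 ≡ 12^2 = 144 ≡ 144 (mod 259)
12^4 ≡ 144^2 = 20736 ≡ 16 (mod 259)
12^8 ≡ 16^2 = 256 ≡ 256 (mod 259)
12^16 ≡ 256^2 = 65536 ≡ 9 (mod 259)
12^32 ≡ 9^2 = 81 ≡ 81 (mod 259)
12^64 ≡ 81^2 = 6561 ≡ 86 (mod 259)
12^128 ≡ 86^2 = 7396 ≡ 144 (mod 259)
129 = 128 + 1 in binary powers of 2.
So 12^129 ≡ 144 · 12 ≡ 174 (mod 259).
Squaring chain: 174; never reaches −1, so base 12 is a Miller–Rabin witness that 259 is composite.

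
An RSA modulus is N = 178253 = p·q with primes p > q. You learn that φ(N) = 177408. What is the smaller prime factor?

φ(n) = (p−1)(q−1) = n − (p+q) + 1, so p + q = 178253 − 177408 + 1 = 846.
p and q are the roots of t² − 846t + 178253 = 0.
Discriminant: 846² − 4·178253 = 715716 − 713012 = 2704; √2704 = 52.
q = (846 − 52)/2 = 397, p = (846 + 52)/2 = 449.
Check: 397 · 449 = 178253.

397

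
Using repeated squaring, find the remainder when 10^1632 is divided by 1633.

10^1 ≡ 10 (mod 1633)
10^2 ≡ 10^2 = 100 ≡ 100 (mod 1633)
10^4 ≡ 100^2 = 10000 ≡ 202 (mod 1633)
10^8 ≡ 202^2 = 40804 ≡ 1612 (mod 1633)
10^16 ≡ 1612^2 = 2598544 ≡ 441 (mod 1633)
10^32 ≡ 441^2 = 194481 ≡ 154 (mod 1633)
10^64 ≡ 154^2 = 23716 ≡ 854 (mod 1633)
10^128 ≡ 854^2 = 729316 ≡ 998 (mod 1633)
10^256 ≡ 998^2 = 996004 ≡ 1507 (mod 1633)
10^512 ≡ 1507^2 = 2271049 ≡ 1179 (mod 1633)
10^1024 ≡ 1179^2 = 1390041 ≡ 358 (mod 1633)
1632 = 1024 + 512 + 64 + 32 in binary powers of 2.
So 10^1632 ≡ 358 · 1179 · 854 · 154 ≡ 1605 (mod 1633).
Since 1605 ≠ 1, base 10 is a Fermat witness: 1633 is composite.

1605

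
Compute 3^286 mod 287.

32

3^1 ≡ 3 (mod 287)
3^2 ≡ 3^2 = 9 ≡ 9 (mod 287)
3^4 ≡ 9^2 = 81 ≡ 81 (mod 287)
3^8 ≡ 81^2 = 6561 ≡ 247 (mod 287)
3^16 ≡ 247^2 = 61009 ≡ 165 (mod 287)
3^32 ≡ 165^2 = 27225 ≡ 247 (mod 287)
3^64 ≡ 247^2 = 61009 ≡ 165 (mod 287)
3^128 ≡ 165^2 = 27225 ≡ 247 (mod 287)
3^256 ≡ 247^2 = 61009 ≡ 165 (mod 287)
286 = 256 + 16 + 8 + 4 + 2 in binary powers of 2.
So 3^286 ≡ 165 · 165 · 247 · 81 · 9 ≡ 32 (mod 287).
Since 32 ≠ 1, base 3 is a Fermat witness: 287 is composite.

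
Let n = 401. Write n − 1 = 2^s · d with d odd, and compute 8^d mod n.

401 − 1 = 400 = 2^4 · 25, so d = 25.
8^1 ≡ 8 (mod 401)
8^2 ≡ 8^2 = 64 ≡ 64 (mod 401)
8^4 ≡ 64^2 = 4096 ≡ 86 (mod 401)
8^8 ≡ 86^2 = 7396 ≡ 178 (mod 401)
8^16 ≡ 178^2 = 31684 ≡ 5 (mod 401)
25 = 16 + 8 + 1 in binary powers of 2.
So 8^25 ≡ 5 · 178 · 8 ≡ 303 (mod 401).
Squaring chain: 303 → 381 → 400 → 1; reaches −1, so base 8 does not prove 401 composite.

303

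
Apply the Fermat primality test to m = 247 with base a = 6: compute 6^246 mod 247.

64

6^1 ≡ 6 (mod 247)
6^2 ≡ 6^2 = 36 ≡ 36 (mod 247)
6^4 ≡ 36^2 = 1296 ≡ 61 (mod 247)
6^8 ≡ 61^2 = 3721 ≡ 16 (mod 247)
6^16 ≡ 16^2 = 256 ≡ 9 (mod 247)
6^32 ≡ 9^2 = 81 ≡ 81 (mod 247)
6^64 ≡ 81^2 = 6561 ≡ 139 (mod 247)
6^128 ≡ 139^2 = 19321 ≡ 55 (mod 247)
246 = 128 + 64 + 32 + 16 + 4 + 2 in binary powers of 2.
So 6^246 ≡ 55 · 139 · 81 · 9 · 61 · 36 ≡ 64 (mod 247).
Since 64 ≠ 1, base 6 is a Fermat witness: 247 is composite.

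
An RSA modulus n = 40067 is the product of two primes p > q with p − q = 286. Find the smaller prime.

103

Since p = q + 286, we have 40067 = q(q + 286), so q² + 286q − 40067 = 0.
Discriminant: 286² + 4·40067 = 81796 + 160268 = 242064; √242064 = 492.
q = (−286 + 492)/2 = 103, and p = q + 286 = 389.
Check: 103 · 389 = 40067.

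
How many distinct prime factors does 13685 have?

13685 = 5 · 2737
2737 = 7 · 391
391 = 17 · 23
13685 = 5 · 7 · 17 · 23, which has 4 distinct prime factors.

4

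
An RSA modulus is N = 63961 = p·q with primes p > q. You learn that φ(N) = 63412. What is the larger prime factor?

φ(n) = (p−1)(q−1) = n − (p+q) + 1, so p + q = 63961 − 63412 + 1 = 550.
p and q are the roots of t² − 550t + 63961 = 0.
Discriminant: 550² − 4·63961 = 302500 − 255844 = 46656; √46656 = 216.
q = (550 − 216)/2 = 167, p = (550 + 216)/2 = 383.
Check: 167 · 383 = 63961.

383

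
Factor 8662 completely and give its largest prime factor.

8662 = 2 · 4331
4331 = 61 · 71
71 is prime.
So 8662 = 2 · 61 · 71; the largest prime factor is 71.

71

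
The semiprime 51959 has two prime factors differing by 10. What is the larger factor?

Since p = q + 10, we have 51959 = q(q + 10), so q² + 10q − 51959 = 0.
Discriminant: 10² + 4·51959 = 100 + 207836 = 207936; √207936 = 456.
q = (−10 + 456)/2 = 223, and p = q + 10 = 233.
Check: 223 · 233 = 51959.

233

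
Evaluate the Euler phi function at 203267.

191880

Factor: 203267 = 31 · 79 · 83.
φ(203267) = (31−1) · (79−1) · (83−1) = 30 · 78 · 82 = 191880.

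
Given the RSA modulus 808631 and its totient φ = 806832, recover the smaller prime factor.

φ(n) = (p−1)(q−1) = n − (p+q) + 1, so p + q = 808631 − 806832 + 1 = 1800.
p and q are the roots of t² − 1800t + 808631 = 0.
Discriminant: 1800² − 4·808631 = 3240000 − 3234524 = 5476; √5476 = 74.
q = (1800 − 74)/2 = 863, p = (1800 + 74)/2 = 937.
Check: 863 · 937 = 808631.

863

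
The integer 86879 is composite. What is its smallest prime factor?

86879 is odd.
Digit sum 38, not divisible by 3.
Ends in 9: not divisible by 5.
7: 86879 = 7·12411 + 2
11: 86879 = 11·7898 + 1
13: 86879 = 13·6683

13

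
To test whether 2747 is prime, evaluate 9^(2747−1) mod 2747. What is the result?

9^1 ≡ 9 (mod 2747)
9^2 ≡ 9^2 = 81 ≡ 81 (mod 2747)
9^4 ≡ 81^2 = 6561 ≡ 1067 (mod 2747)
9^8 ≡ 1067^2 = 1138489 ≡ 1231 (mod 2747)
9^16 ≡ 1231^2 = 1515361 ≡ 1764 (mod 2747)
9^32 ≡ 1764^2 = 3111696 ≡ 2092 (mod 2747)
9^64 ≡ 2092^2 = 4376464 ≡ 493 (mod 2747)
9^128 ≡ 493^2 = 243049 ≡ 1313 (mod 2747)
9^256 ≡ 1313^2 = 1723969 ≡ 1600 (mod 2747)
9^512 ≡ 1600^2 = 2560000 ≡ 2543 (mod 2747)
9^1024 ≡ 2543^2 = 6466849 ≡ 411 (mod 2747)
9^2048 ≡ 411^2 = 168921 ≡ 1354 (mod 2747)
2746 = 2048 + 512 + 128 + 32 + 16 + 8 + 2 in binary powers of 2.
So 9^2746 ≡ 1354 · 2543 · 1313 · 2092 · 1764 · 1231 · 81 ≡ 40 (mod 2747).
Since 40 ≠ 1, base 9 is a Fermat witness: 2747 is composite.

40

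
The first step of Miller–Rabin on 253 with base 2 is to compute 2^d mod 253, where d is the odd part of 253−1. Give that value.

253 − 1 = 252 = 2^2 · 63, so d = 63.
2^1 ≡ 2 (mod 253)
2^2 ≡ 2^2 = 4 ≡ 4 (mod 253)
2^4 ≡ 4^2 = 16 ≡ 16 (mod 253)
2^8 ≡ 16^2 = 256 ≡ 3 (mod 253)
2^16 ≡ 3^2 = 9 ≡ 9 (mod 253)
2^32 ≡ 9^2 = 81 ≡ 81 (mod 253)
63 = 32 + 16 + 8 + 4 + 2 + 1 in binary powers of 2.
So 2^63 ≡ 81 · 9 · 3 · 16 · 4 · 2 ≡ 118 (mod 253).
Squaring chain: 118 → 9; never reaches −1, so base 2 is a Miller–Rabin witness that 253 is composite.

118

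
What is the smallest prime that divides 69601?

7

69601 is odd.
Digit sum 22, not divisible by 3.
Ends in 1: not divisible by 5.
7: 69601 = 7·9943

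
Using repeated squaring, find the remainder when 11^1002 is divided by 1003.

661

11^1 ≡ 11 (mod 1003)
11^2 ≡ 11^2 = 121 ≡ 121 (mod 1003)
11^4 ≡ 121^2 = 14641 ≡ 599 (mod 1003)
11^8 ≡ 599^2 = 358801 ≡ 730 (mod 1003)
11^16 ≡ 730^2 = 532900 ≡ 307 (mod 1003)
11^32 ≡ 307^2 = 94249 ≡ 970 (mod 1003)
11^64 ≡ 970^2 = 940900 ≡ 86 (mod 1003)
11^128 ≡ 86^2 = 7396 ≡ 375 (mod 1003)
11^256 ≡ 375^2 = 140625 ≡ 205 (mod 1003)
11^512 ≡ 205^2 = 42025 ≡ 902 (mod 1003)
1002 = 512 + 256 + 128 + 64 + 32 + 8 + 2 in binary powers of 2.
So 11^1002 ≡ 902 · 205 · 375 · 86 · 970 · 730 · 121 ≡ 661 (mod 1003).
Since 661 ≠ 1, base 11 is a Fermat witness: 1003 is composite.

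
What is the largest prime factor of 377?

377 = 13 · 29
29 is prime.
So 377 = 13 · 29; the largest prime factor is 29.

29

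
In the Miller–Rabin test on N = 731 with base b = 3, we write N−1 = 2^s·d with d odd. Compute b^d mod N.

233

731 − 1 = 730 = 2^1 · 365, so d = 365.
3^1 ≡ 3 (mod 731)
3^2 ≡ 3^2 = 9 ≡ 9 (mod 731)
3^4 ≡ 9^2 = 81 ≡ 81 (mod 731)
3^8 ≡ 81^2 = 6561 ≡ 713 (mod 731)
3^16 ≡ 713^2 = 508369 ≡ 324 (mod 731)
3^32 ≡ 324^2 = 104976 ≡ 443 (mod 731)
3^64 ≡ 443^2 = 196249 ≡ 341 (mod 731)
3^128 ≡ 341^2 = 116281 ≡ 52 (mod 731)
3^256 ≡ 52^2 = 2704 ≡ 511 (mod 731)
365 = 256 + 64 + 32 + 8 + 4 + 1 in binary powers of 2.
So 3^365 ≡ 511 · 341 · 443 · 713 · 81 · 3 ≡ 233 (mod 731).
Squaring chain: 233; never reaches −1, so base 3 is a Miller–Rabin witness that 731 is composite.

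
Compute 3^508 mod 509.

1

3^1 ≡ 3 (mod 509)
3^2 ≡ 3^2 = 9 ≡ 9 (mod 509)
3^4 ≡ 9^2 = 81 ≡ 81 (mod 509)
3^8 ≡ 81^2 = 6561 ≡ 453 (mod 509)
3^16 ≡ 453^2 = 205209 ≡ 82 (mod 509)
3^32 ≡ 82^2 = 6724 ≡ 107 (mod 509)
3^64 ≡ 107^2 = 11449 ≡ 251 (mod 509)
3^128 ≡ 251^2 = 63001 ≡ 394 (mod 509)
3^256 ≡ 394^2 = 155236 ≡ 500 (mod 509)
508 = 256 + 128 + 64 + 32 + 16 + 8 + 4 in binary powers of 2.
So 3^508 ≡ 500 · 394 · 251 · 107 · 82 · 453 · 81 ≡ 1 (mod 509).
Since the result is 1, base 3 gives no evidence that 509 is composite.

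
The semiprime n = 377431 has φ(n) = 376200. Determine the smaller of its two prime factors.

φ(n) = (p−1)(q−1) = n − (p+q) + 1, so p + q = 377431 − 376200 + 1 = 1232.
p and q are the roots of t² − 1232t + 377431 = 0.
Discriminant: 1232² − 4·377431 = 1517824 − 1509724 = 8100; √8100 = 90.
q = (1232 − 90)/2 = 571, p = (1232 + 90)/2 = 661.
Check: 571 · 661 = 377431.

571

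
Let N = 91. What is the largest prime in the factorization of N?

13

91 = 7 · 13
13 is prime.
So 91 = 7 · 13; the largest prime factor is 13.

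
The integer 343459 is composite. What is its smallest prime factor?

23

343459 is odd.
Digit sum 28, not divisible by 3.
Ends in 9: not divisible by 5.
7: 343459 = 7·49065 + 4
11: 343459 = 11·31223 + 6
13: 343459 = 13·26419 + 12
17: 343459 = 17·20203 + 8
19: 343459 = 19·18076 + 15
23: 343459 = 23·14933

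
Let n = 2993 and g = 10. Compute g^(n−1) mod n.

10^1 ≡ 10 (mod 2993)
10^2 ≡ 10^2 = 100 ≡ 100 (mod 2993)
10^4 ≡ 100^2 = 10000 ≡ 1021 (mod 2993)
10^8 ≡ 1021^2 = 1042441 ≡ 877 (mod 2993)
10^16 ≡ 877^2 = 769129 ≡ 2921 (mod 2993)
10^32 ≡ 2921^2 = 8532241 ≡ 2191 (mod 2993)
10^64 ≡ 2191^2 = 4800481 ≡ 2702 (mod 2993)
10^128 ≡ 2702^2 = 7300804 ≡ 877 (mod 2993)
10^256 ≡ 877^2 = 769129 ≡ 2921 (mod 2993)
10^512 ≡ 2921^2 = 8532241 ≡ 2191 (mod 2993)
10^1024 ≡ 2191^2 = 4800481 ≡ 2702 (mod 2993)
10^2048 ≡ 2702^2 = 7300804 ≡ 877 (mod 2993)
2992 = 2048 + 512 + 256 + 128 + 32 + 16 in binary powers of 2.
So 10^2992 ≡ 877 · 2191 · 2921 · 877 · 2191 · 2921 ≡ 2191 (mod 2993).
Since 2191 ≠ 1, base 10 is a Fermat witness: 2993 is composite.

2191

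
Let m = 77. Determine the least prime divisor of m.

77 is odd.
Digit sum 14, not divisible by 3.
Ends in 7: not divisible by 5.
7: 77 = 7·11

7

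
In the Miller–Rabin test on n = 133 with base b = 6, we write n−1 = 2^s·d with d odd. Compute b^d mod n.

125

133 − 1 = 132 = 2^2 · 33, so d = 33.
6^1 ≡ 6 (mod 133)
6^2 ≡ 6^2 = 36 ≡ 36 (mod 133)
6^4 ≡ 36^2 = 1296 ≡ 99 (mod 133)
6^8 ≡ 99^2 = 9801 ≡ 92 (mod 133)
6^16 ≡ 92^2 = 8464 ≡ 85 (mod 133)
6^32 ≡ 85^2 = 7225 ≡ 43 (mod 133)
33 = 32 + 1 in binary powers of 2.
So 6^33 ≡ 43 · 6 ≡ 125 (mod 133).
Squaring chain: 125 → 64; never reaches −1, so base 6 is a Miller–Rabin witness that 133 is composite.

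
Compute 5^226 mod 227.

1

5^1 ≡ 5 (mod 227)
5^2 ≡ 5^2 = 25 ≡ 25 (mod 227)
5^4 ≡ 25^2 = 625 ≡ 171 (mod 227)
5^8 ≡ 171^2 = 29241 ≡ 185 (mod 227)
5^16 ≡ 185^2 = 34225 ≡ 175 (mod 227)
5^32 ≡ 175^2 = 30625 ≡ 207 (mod 227)
5^64 ≡ 207^2 = 42849 ≡ 173 (mod 227)
5^128 ≡ 173^2 = 29929 ≡ 192 (mod 227)
226 = 128 + 64 + 32 + 2 in binary powers of 2.
So 5^226 ≡ 192 · 173 · 207 · 25 ≡ 1 (mod 227).
Since the result is 1, base 5 gives no evidence that 227 is composite.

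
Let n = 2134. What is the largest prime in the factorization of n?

2134 = 2 · 1067
1067 = 11 · 97
97 is prime.
So 2134 = 2 · 11 · 97; the largest prime factor is 97.

97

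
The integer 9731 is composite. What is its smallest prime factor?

9731 is odd.
Digit sum 20, not divisible by 3.
Ends in 1: not divisible by 5.
7: 9731 = 7·1390 + 1
11: 9731 = 11·884 + 7
13: 9731 = 13·748 + 7
17: 9731 = 17·572 + 7
19: 9731 = 19·512 + 3
23: 9731 = 23·423 + 2
29: 9731 = 29·335 + 16
31: 9731 = 31·313 + 28
37: 9731 = 37·263

37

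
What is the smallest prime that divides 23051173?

79

23051173 is odd.
Digit sum 22, not divisible by 3.
Ends in 3: not divisible by 5.
7: 23051173 = 7·3293024 + 5
11: 23051173 = 11·2095561 + 2
13: 23051173 = 13·1773167 + 2
17: 23051173 = 17·1355951 + 6
19: 23051173 = 19·1213219 + 12
23: 23051173 = 23·1002224 + 21
29: 23051173 = 29·794868 + 1
31: 23051173 = 31·743586 + 7
37: 23051173 = 37·623004 + 25
41: 23051173 = 41·562223 + 30
43: 23051173 = 43·536073 + 34
47: 23051173 = 47·490450 + 23
53: 23051173 = 53·434927 + 42
59: 23051173 = 59·390697 + 50
61: 23051173 = 61·377888 + 5
67: 23051173 = 67·344047 + 24
71: 23051173 = 71·324664 + 29
73: 23051173 = 73·315769 + 36
79: 23051173 = 79·291787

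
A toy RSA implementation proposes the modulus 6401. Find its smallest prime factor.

37

6401 is odd.
Digit sum 11, not divisible by 3.
Ends in 1: not divisible by 5.
7: 6401 = 7·914 + 3
11: 6401 = 11·581 + 10
13: 6401 = 13·492 + 5
17: 6401 = 17·376 + 9
19: 6401 = 19·336 + 17
23: 6401 = 23·278 + 7
29: 6401 = 29·220 + 21
31: 6401 = 31·206 + 15
37: 6401 = 37·173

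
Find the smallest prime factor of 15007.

15007 is odd.
Digit sum 13, not divisible by 3.
Ends in 7: not divisible by 5.
7: 15007 = 7·2143 + 6
11: 15007 = 11·1364 + 3
13: 15007 = 13·1154 + 5
17: 15007 = 17·882 + 13
19: 15007 = 19·789 + 16
23: 15007 = 23·652 + 11
29: 15007 = 29·517 + 14
31: 15007 = 31·484 + 3
37: 15007 = 37·405 + 22
41: 15007 = 41·366 + 1
43: 15007 = 43·349

43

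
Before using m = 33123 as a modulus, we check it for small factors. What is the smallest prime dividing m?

33123 is odd.
Digit sum 12, divisible by 3.

3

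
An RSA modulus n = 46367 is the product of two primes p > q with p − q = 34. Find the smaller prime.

Since p = q + 34, we have 46367 = q(q + 34), so q² + 34q − 46367 = 0.
Discriminant: 34² + 4·46367 = 1156 + 185468 = 186624; √186624 = 432.
q = (−34 + 432)/2 = 199, and p = q + 34 = 233.
Check: 199 · 233 = 46367.

199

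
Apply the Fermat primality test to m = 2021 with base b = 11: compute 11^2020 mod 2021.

1741

11^1 ≡ 11 (mod 2021)
11^2 ≡ 11^2 = 121 ≡ 121 (mod 2021)
11^4 ≡ 121^2 = 14641 ≡ 494 (mod 2021)
11^8 ≡ 494^2 = 244036 ≡ 1516 (mod 2021)
11^16 ≡ 1516^2 = 2298256 ≡ 379 (mod 2021)
11^32 ≡ 379^2 = 143641 ≡ 150 (mod 2021)
11^64 ≡ 150^2 = 22500 ≡ 269 (mod 2021)
11^128 ≡ 269^2 = 72361 ≡ 1626 (mod 2021)
11^256 ≡ 1626^2 = 2643876 ≡ 408 (mod 2021)
11^512 ≡ 408^2 = 166464 ≡ 742 (mod 2021)
11^1024 ≡ 742^2 = 550564 ≡ 852 (mod 2021)
2020 = 1024 + 512 + 256 + 128 + 64 + 32 + 4 in binary powers of 2.
So 11^2020 ≡ 852 · 742 · 408 · 1626 · 269 · 150 · 494 ≡ 1741 (mod 2021).
Since 1741 ≠ 1, base 11 is a Fermat witness: 2021 is composite.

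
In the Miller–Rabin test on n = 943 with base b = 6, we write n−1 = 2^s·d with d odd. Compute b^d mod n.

177

943 − 1 = 942 = 2^1 · 471, so d = 471.
6^1 ≡ 6 (mod 943)
6^2 ≡ 6^2 = 36 ≡ 36 (mod 943)
6^4 ≡ 36^2 = 1296 ≡ 353 (mod 943)
6^8 ≡ 353^2 = 124609 ≡ 133 (mod 943)
6^16 ≡ 133^2 = 17689 ≡ 715 (mod 943)
6^32 ≡ 715^2 = 511225 ≡ 119 (mod 943)
6^64 ≡ 119^2 = 14161 ≡ 16 (mod 943)
6^128 ≡ 16^2 = 256 ≡ 256 (mod 943)
6^256 ≡ 256^2 = 65536 ≡ 469 (mod 943)
471 = 256 + 128 + 64 + 16 + 4 + 2 + 1 in binary powers of 2.
So 6^471 ≡ 469 · 256 · 16 · 715 · 353 · 36 · 6 ≡ 177 (mod 943).
Squaring chain: 177; never reaches −1, so base 6 is a Miller–Rabin witness that 943 is composite.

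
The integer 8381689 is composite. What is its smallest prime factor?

43

8381689 is odd.
Digit sum 43, not divisible by 3.
Ends in 9: not divisible by 5.
7: 8381689 = 7·1197384 + 1
11: 8381689 = 11·761971 + 8
13: 8381689 = 13·644745 + 4
17: 8381689 = 17·493040 + 9
19: 8381689 = 19·441141 + 10
23: 8381689 = 23·364421 + 6
29: 8381689 = 29·289023 + 22
31: 8381689 = 31·270377 + 2
37: 8381689 = 37·226532 + 5
41: 8381689 = 41·204431 + 18
43: 8381689 = 43·194923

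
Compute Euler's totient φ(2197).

Factor: 2197 = 13^3.
φ(2197) = 13^2·(13−1) = 2028.

2028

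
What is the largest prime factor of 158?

158 = 2 · 79
79 is prime.
So 158 = 2 · 79; the largest prime factor is 79.

79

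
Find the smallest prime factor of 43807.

71

43807 is odd.
Digit sum 22, not divisible by 3.
Ends in 7: not divisible by 5.
7: 43807 = 7·6258 + 1
11: 43807 = 11·3982 + 5
13: 43807 = 13·3369 + 10
17: 43807 = 17·2576 + 15
19: 43807 = 19·2305 + 12
23: 43807 = 23·1904 + 15
29: 43807 = 29·1510 + 17
31: 43807 = 31·1413 + 4
37: 43807 = 37·1183 + 36
41: 43807 = 41·1068 + 19
43: 43807 = 43·1018 + 33
47: 43807 = 47·932 + 3
53: 43807 = 53·826 + 29
59: 43807 = 59·742 + 29
61: 43807 = 61·718 + 9
67: 43807 = 67·653 + 56
71: 43807 = 71·617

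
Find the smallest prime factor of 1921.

17

1921 is odd.
Digit sum 13, not divisible by 3.
Ends in 1: not divisible by 5.
7: 1921 = 7·274 + 3
11: 1921 = 11·174 + 7
13: 1921 = 13·147 + 10
17: 1921 = 17·113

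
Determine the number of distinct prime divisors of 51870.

6

51870 = 2 · 25935
25935 = 3 · 8645
8645 = 5 · 1729
1729 = 7 · 247
247 = 13 · 19
51870 = 2 · 3 · 5 · 7 · 13 · 19, which has 6 distinct prime factors.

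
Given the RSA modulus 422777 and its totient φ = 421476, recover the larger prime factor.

683

φ(n) = (p−1)(q−1) = n − (p+q) + 1, so p + q = 422777 − 421476 + 1 = 1302.
p and q are the roots of t² − 1302t + 422777 = 0.
Discriminant: 1302² − 4·422777 = 1695204 − 1691108 = 4096; √4096 = 64.
q = (1302 − 64)/2 = 619, p = (1302 + 64)/2 = 683.
Check: 619 · 683 = 422777.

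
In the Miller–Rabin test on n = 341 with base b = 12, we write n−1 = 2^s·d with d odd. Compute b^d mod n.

254

341 − 1 = 340 = 2^2 · 85, so d = 85.
12^1 ≡ 12 (mod 341)
12^2 ≡ 12^2 = 144 ≡ 144 (mod 341)
12^4 ≡ 144^2 = 20736 ≡ 276 (mod 341)
12^8 ≡ 276^2 = 76176 ≡ 133 (mod 341)
12^16 ≡ 133^2 = 17689 ≡ 298 (mod 341)
12^32 ≡ 298^2 = 88804 ≡ 144 (mod 341)
12^64 ≡ 144^2 = 20736 ≡ 276 (mod 341)
85 = 64 + 16 + 4 + 1 in binary powers of 2.
So 12^85 ≡ 276 · 298 · 276 · 12 ≡ 254 (mod 341).
Squaring chain: 254 → 67; never reaches −1, so base 12 is a Miller–Rabin witness that 341 is composite.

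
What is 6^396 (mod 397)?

6^1 ≡ 6 (mod 397)
6^2 ≡ 6^2 = 36 ≡ 36 (mod 397)
6^4 ≡ 36^2 = 1296 ≡ 105 (mod 397)
6^8 ≡ 105^2 = 11025 ≡ 306 (mod 397)
6^16 ≡ 306^2 = 93636 ≡ 341 (mod 397)
6^32 ≡ 341^2 = 116281 ≡ 357 (mod 397)
6^64 ≡ 357^2 = 127449 ≡ 12 (mod 397)
6^128 ≡ 12^2 = 144 ≡ 144 (mod 397)
6^256 ≡ 144^2 = 20736 ≡ 92 (mod 397)
396 = 256 + 128 + 8 + 4 in binary powers of 2.
So 6^396 ≡ 92 · 144 · 306 · 105 ≡ 1 (mod 397).
Since the result is 1, base 6 gives no evidence that 397 is composite.

1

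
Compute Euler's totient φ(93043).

85608

Factor: 93043 = 19 · 59 · 83.
φ(93043) = (19−1) · (59−1) · (83−1) = 18 · 58 · 82 = 85608.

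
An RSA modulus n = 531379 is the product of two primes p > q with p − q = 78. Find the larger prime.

769

Since p = q + 78, we have 531379 = q(q + 78), so q² + 78q − 531379 = 0.
Discriminant: 78² + 4·531379 = 6084 + 2125516 = 2131600; √2131600 = 1460.
q = (−78 + 1460)/2 = 691, and p = q + 78 = 769.
Check: 691 · 769 = 531379.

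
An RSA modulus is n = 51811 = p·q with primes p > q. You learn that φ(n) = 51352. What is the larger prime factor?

φ(n) = (p−1)(q−1) = n − (p+q) + 1, so p + q = 51811 − 51352 + 1 = 460.
p and q are the roots of t² − 460t + 51811 = 0.
Discriminant: 460² − 4·51811 = 211600 − 207244 = 4356; √4356 = 66.
q = (460 − 66)/2 = 197, p = (460 + 66)/2 = 263.
Check: 197 · 263 = 51811.

263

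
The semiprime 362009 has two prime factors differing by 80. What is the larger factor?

Since p = q + 80, we have 362009 = q(q + 80), so q² + 80q − 362009 = 0.
Discriminant: 80² + 4·362009 = 6400 + 1448036 = 1454436; √1454436 = 1206.
q = (−80 + 1206)/2 = 563, and p = q + 80 = 643.
Check: 563 · 643 = 362009.

643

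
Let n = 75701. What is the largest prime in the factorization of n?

73

75701 = 17 · 4453
4453 = 61 · 73
73 is prime.
So 75701 = 17 · 61 · 73; the largest prime factor is 73.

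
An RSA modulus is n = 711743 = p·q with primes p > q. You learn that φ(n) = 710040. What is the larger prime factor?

φ(n) = (p−1)(q−1) = n − (p+q) + 1, so p + q = 711743 − 710040 + 1 = 1704.
p and q are the roots of t² − 1704t + 711743 = 0.
Discriminant: 1704² − 4·711743 = 2903616 − 2846972 = 56644; √56644 = 238.
q = (1704 − 238)/2 = 733, p = (1704 + 238)/2 = 971.
Check: 733 · 971 = 711743.

971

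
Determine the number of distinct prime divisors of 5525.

5525 = 5^2 · 221
221 = 13 · 17
5525 = 5^2 · 13 · 17, which has 3 distinct prime factors.

3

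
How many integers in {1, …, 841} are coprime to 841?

812

Factor: 841 = 29^2.
φ(841) = 29^1·(29−1) = 812.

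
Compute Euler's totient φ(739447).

713400

Factor: 739447 = 59 · 83 · 151.
φ(739447) = (59−1) · (83−1) · (151−1) = 58 · 82 · 150 = 713400.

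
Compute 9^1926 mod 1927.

286

9^1 ≡ 9 (mod 1927)
9^2 ≡ 9^2 = 81 ≡ 81 (mod 1927)
9^4 ≡ 81^2 = 6561 ≡ 780 (mod 1927)
9^8 ≡ 780^2 = 608400 ≡ 1395 (mod 1927)
9^16 ≡ 1395^2 = 1946025 ≡ 1682 (mod 1927)
9^32 ≡ 1682^2 = 2829124 ≡ 288 (mod 1927)
9^64 ≡ 288^2 = 82944 ≡ 83 (mod 1927)
9^128 ≡ 83^2 = 6889 ≡ 1108 (mod 1927)
9^256 ≡ 1108^2 = 1227664 ≡ 165 (mod 1927)
9^512 ≡ 165^2 = 27225 ≡ 247 (mod 1927)
9^1024 ≡ 247^2 = 61009 ≡ 1272 (mod 1927)
1926 = 1024 + 512 + 256 + 128 + 4 + 2 in binary powers of 2.
So 9^1926 ≡ 1272 · 247 · 165 · 1108 · 780 · 81 ≡ 286 (mod 1927).
Since 286 ≠ 1, base 9 is a Fermat witness: 1927 is composite.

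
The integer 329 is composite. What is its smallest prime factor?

329 is odd.
Digit sum 14, not divisible by 3.
Ends in 9: not divisible by 5.
7: 329 = 7·47

7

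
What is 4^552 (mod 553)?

4^1 ≡ 4 (mod 553)
4^2 ≡ 4^2 = 16 ≡ 16 (mod 553)
4^4 ≡ 16^2 = 256 ≡ 256 (mod 553)
4^8 ≡ 256^2 = 65536 ≡ 282 (mod 553)
4^16 ≡ 282^2 = 79524 ≡ 445 (mod 553)
4^32 ≡ 445^2 = 198025 ≡ 51 (mod 553)
4^64 ≡ 51^2 = 2601 ≡ 389 (mod 553)
4^128 ≡ 389^2 = 151321 ≡ 352 (mod 553)
4^256 ≡ 352^2 = 123904 ≡ 32 (mod 553)
4^512 ≡ 32^2 = 1024 ≡ 471 (mod 553)
552 = 512 + 32 + 8 in binary powers of 2.
So 4^552 ≡ 471 · 51 · 282 ≡ 225 (mod 553).
Since 225 ≠ 1, base 4 is a Fermat witness: 553 is composite.

225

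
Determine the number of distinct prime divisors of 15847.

3

15847 = 13 · 1219
1219 = 23 · 53
15847 = 13 · 23 · 53, which has 3 distinct prime factors.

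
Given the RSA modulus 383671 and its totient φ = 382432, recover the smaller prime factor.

593

φ(n) = (p−1)(q−1) = n − (p+q) + 1, so p + q = 383671 − 382432 + 1 = 1240.
p and q are the roots of t² − 1240t + 383671 = 0.
Discriminant: 1240² − 4·383671 = 1537600 − 1534684 = 2916; √2916 = 54.
q = (1240 − 54)/2 = 593, p = (1240 + 54)/2 = 647.
Check: 593 · 647 = 383671.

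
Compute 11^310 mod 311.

11^1 ≡ 11 (mod 311)
11^2 ≡ 11^2 = 121 ≡ 121 (mod 311)
11^4 ≡ 121^2 = 14641 ≡ 24 (mod 311)
11^8 ≡ 24^2 = 576 ≡ 265 (mod 311)
11^16 ≡ 265^2 = 70225 ≡ 250 (mod 311)
11^32 ≡ 250^2 = 62500 ≡ 300 (mod 311)
11^64 ≡ 300^2 = 90000 ≡ 121 (mod 311)
11^128 ≡ 121^2 = 14641 ≡ 24 (mod 311)
11^256 ≡ 24^2 = 576 ≡ 265 (mod 311)
310 = 256 + 32 + 16 + 4 + 2 in binary powers of 2.
So 11^310 ≡ 265 · 300 · 250 · 24 · 121 ≡ 1 (mod 311).
Since the result is 1, base 11 gives no evidence that 311 is composite.

1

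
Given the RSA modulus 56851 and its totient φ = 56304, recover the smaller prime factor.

φ(n) = (p−1)(q−1) = n − (p+q) + 1, so p + q = 56851 − 56304 + 1 = 548.
p and q are the roots of t² − 548t + 56851 = 0.
Discriminant: 548² − 4·56851 = 300304 − 227404 = 72900; √72900 = 270.
q = (548 − 270)/2 = 139, p = (548 + 270)/2 = 409.
Check: 139 · 409 = 56851.

139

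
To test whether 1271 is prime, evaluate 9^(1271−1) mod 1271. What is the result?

532

9^1 ≡ 9 (mod 1271)
9^2 ≡ 9^2 = 81 ≡ 81 (mod 1271)
9^4 ≡ 81^2 = 6561 ≡ 206 (mod 1271)
9^8 ≡ 206^2 = 42436 ≡ 493 (mod 1271)
9^16 ≡ 493^2 = 243049 ≡ 288 (mod 1271)
9^32 ≡ 288^2 = 82944 ≡ 329 (mod 1271)
9^64 ≡ 329^2 = 108241 ≡ 206 (mod 1271)
9^128 ≡ 206^2 = 42436 ≡ 493 (mod 1271)
9^256 ≡ 493^2 = 243049 ≡ 288 (mod 1271)
9^512 ≡ 288^2 = 82944 ≡ 329 (mod 1271)
9^1024 ≡ 329^2 = 108241 ≡ 206 (mod 1271)
1270 = 1024 + 128 + 64 + 32 + 16 + 4 + 2 in binary powers of 2.
So 9^1270 ≡ 206 · 493 · 206 · 329 · 288 · 206 · 81 ≡ 532 (mod 1271).
Since 532 ≠ 1, base 9 is a Fermat witness: 1271 is composite.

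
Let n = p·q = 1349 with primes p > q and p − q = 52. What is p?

Since p = q + 52, we have 1349 = q(q + 52), so q² + 52q − 1349 = 0.
Discriminant: 52² + 4·1349 = 2704 + 5396 = 8100; √8100 = 90.
q = (−52 + 90)/2 = 19, and p = q + 52 = 71.
Check: 19 · 71 = 1349.

71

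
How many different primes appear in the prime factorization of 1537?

1537 = 29 · 53
1537 = 29 · 53, which has 2 distinct prime factors.

2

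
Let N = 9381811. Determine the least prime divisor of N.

47

9381811 is odd.
Digit sum 31, not divisible by 3.
Ends in 1: not divisible by 5.
7: 9381811 = 7·1340258 + 5
11: 9381811 = 11·852891 + 10
13: 9381811 = 13·721677 + 10
17: 9381811 = 17·551871 + 4
19: 9381811 = 19·493779 + 10
23: 9381811 = 23·407904 + 19
29: 9381811 = 29·323510 + 21
31: 9381811 = 31·302639 + 2
37: 9381811 = 37·253562 + 17
41: 9381811 = 41·228824 + 27
43: 9381811 = 43·218181 + 28
47: 9381811 = 47·199613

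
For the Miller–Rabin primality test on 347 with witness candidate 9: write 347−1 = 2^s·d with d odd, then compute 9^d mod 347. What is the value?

1

347 − 1 = 346 = 2^1 · 173, so d = 173.
9^1 ≡ 9 (mod 347)
9^2 ≡ 9^2 = 81 ≡ 81 (mod 347)
9^4 ≡ 81^2 = 6561 ≡ 315 (mod 347)
9^8 ≡ 315^2 = 99225 ≡ 330 (mod 347)
9^16 ≡ 330^2 = 108900 ≡ 289 (mod 347)
9^32 ≡ 289^2 = 83521 ≡ 241 (mod 347)
9^64 ≡ 241^2 = 58081 ≡ 132 (mod 347)
9^128 ≡ 132^2 = 17424 ≡ 74 (mod 347)
173 = 128 + 32 + 8 + 4 + 1 in binary powers of 2.
So 9^173 ≡ 74 · 241 · 330 · 315 · 9 ≡ 1 (mod 347).
Since 9^d ≡ 1 (mod 347), base 9 does not prove 347 composite.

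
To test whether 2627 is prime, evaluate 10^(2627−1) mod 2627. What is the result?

10

10^1 ≡ 10 (mod 2627)
10^2 ≡ 10^2 = 100 ≡ 100 (mod 2627)
10^4 ≡ 100^2 = 10000 ≡ 2119 (mod 2627)
10^8 ≡ 2119^2 = 4490161 ≡ 618 (mod 2627)
10^16 ≡ 618^2 = 381924 ≡ 1009 (mod 2627)
10^32 ≡ 1009^2 = 1018081 ≡ 1432 (mod 2627)
10^64 ≡ 1432^2 = 2050624 ≡ 1564 (mod 2627)
10^128 ≡ 1564^2 = 2446096 ≡ 359 (mod 2627)
10^256 ≡ 359^2 = 128881 ≡ 158 (mod 2627)
10^512 ≡ 158^2 = 24964 ≡ 1321 (mod 2627)
10^1024 ≡ 1321^2 = 1745041 ≡ 713 (mod 2627)
10^2048 ≡ 713^2 = 508369 ≡ 1358 (mod 2627)
2626 = 2048 + 512 + 64 + 2 in binary powers of 2.
So 10^2626 ≡ 1358 · 1321 · 1564 · 100 ≡ 10 (mod 2627).
Since 10 ≠ 1, base 10 is a Fermat witness: 2627 is composite.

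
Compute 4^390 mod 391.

4^1 ≡ 4 (mod 391)
4^2 ≡ 4^2 = 16 ≡ 16 (mod 391)
4^4 ≡ 16^2 = 256 ≡ 256 (mod 391)
4^8 ≡ 256^2 = 65536 ≡ 239 (mod 391)
4^16 ≡ 239^2 = 57121 ≡ 35 (mod 391)
4^32 ≡ 35^2 = 1225 ≡ 52 (mod 391)
4^64 ≡ 52^2 = 2704 ≡ 358 (mod 391)
4^128 ≡ 358^2 = 128164 ≡ 307 (mod 391)
4^256 ≡ 307^2 = 94249 ≡ 18 (mod 391)
390 = 256 + 128 + 4 + 2 in binary powers of 2.
So 4^390 ≡ 18 · 307 · 256 · 16 ≡ 288 (mod 391).
Since 288 ≠ 1, base 4 is a Fermat witness: 391 is composite.

288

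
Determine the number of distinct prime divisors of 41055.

41055 = 3 · 13685
13685 = 5 · 2737
2737 = 7 · 391
391 = 17 · 23
41055 = 3 · 5 · 7 · 17 · 23, which has 5 distinct prime factors.

5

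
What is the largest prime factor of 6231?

6231 = 3 · 2077
2077 = 31 · 67
67 is prime.
So 6231 = 3 · 31 · 67; the largest prime factor is 67.

67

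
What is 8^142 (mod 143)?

64

8^1 ≡ 8 (mod 143)
8^2 ≡ 8^2 = 64 ≡ 64 (mod 143)
8^4 ≡ 64^2 = 4096 ≡ 92 (mod 143)
8^8 ≡ 92^2 = 8464 ≡ 27 (mod 143)
8^16 ≡ 27^2 = 729 ≡ 14 (mod 143)
8^32 ≡ 14^2 = 196 ≡ 53 (mod 143)
8^64 ≡ 53^2 = 2809 ≡ 92 (mod 143)
8^128 ≡ 92^2 = 8464 ≡ 27 (mod 143)
142 = 128 + 8 + 4 + 2 in binary powers of 2.
So 8^142 ≡ 27 · 27 · 92 · 64 ≡ 64 (mod 143).
Since 64 ≠ 1, base 8 is a Fermat witness: 143 is composite.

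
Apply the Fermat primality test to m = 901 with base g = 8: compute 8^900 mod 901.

8^1 ≡ 8 (mod 901)
8^2 ≡ 8^2 = 64 ≡ 64 (mod 901)
8^4 ≡ 64^2 = 4096 ≡ 492 (mod 901)
8^8 ≡ 492^2 = 242064 ≡ 596 (mod 901)
8^16 ≡ 596^2 = 355216 ≡ 222 (mod 901)
8^32 ≡ 222^2 = 49284 ≡ 630 (mod 901)
8^64 ≡ 630^2 = 396900 ≡ 460 (mod 901)
8^128 ≡ 460^2 = 211600 ≡ 766 (mod 901)
8^256 ≡ 766^2 = 586756 ≡ 205 (mod 901)
8^512 ≡ 205^2 = 42025 ≡ 579 (mod 901)
900 = 512 + 256 + 128 + 4 in binary powers of 2.
So 8^900 ≡ 579 · 205 · 766 · 492 ≡ 169 (mod 901).
Since 169 ≠ 1, base 8 is a Fermat witness: 901 is composite.

169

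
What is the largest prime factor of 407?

407 = 11 · 37
37 is prime.
So 407 = 11 · 37; the largest prime factor is 37.

37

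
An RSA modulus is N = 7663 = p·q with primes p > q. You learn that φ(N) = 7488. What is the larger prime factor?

φ(n) = (p−1)(q−1) = n − (p+q) + 1, so p + q = 7663 − 7488 + 1 = 176.
p and q are the roots of t² − 176t + 7663 = 0.
Discriminant: 176² − 4·7663 = 30976 − 30652 = 324; √324 = 18.
q = (176 − 18)/2 = 79, p = (176 + 18)/2 = 97.
Check: 79 · 97 = 7663.

97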